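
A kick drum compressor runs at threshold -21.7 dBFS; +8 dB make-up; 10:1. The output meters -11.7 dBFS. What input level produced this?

-1.7 dBFS

Before make-up, the level was -11.7 − 8 = -19.7 dBFS.
Post-compression overshoot = -19.7 − (-21.7) = 2 dB.
Before 10:1 compression the overshoot was 2 × 10 = 20 dB, so input = -21.7 + 20 = -1.7 dBFS.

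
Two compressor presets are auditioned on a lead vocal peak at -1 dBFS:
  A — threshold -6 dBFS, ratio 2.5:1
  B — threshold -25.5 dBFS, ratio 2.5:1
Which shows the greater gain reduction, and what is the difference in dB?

B, by 11.7 dB

A: 5 dB over, compressed to 2 dB over, so 3 dB of GR.
B: 24.5 dB over, compressed to 9.8 dB over, so 14.7 dB of GR.
Difference: 11.7 dB in favour of B.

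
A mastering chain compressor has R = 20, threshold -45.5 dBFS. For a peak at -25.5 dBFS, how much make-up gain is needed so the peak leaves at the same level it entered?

Overshoot 20 dB → 20/20 = 1 dB after compression, so the compressed level is -45.5 + 1 = -44.5 dBFS.
Make-up = target − compressed = -25.5 − (-44.5) = 19 dB.

19 dB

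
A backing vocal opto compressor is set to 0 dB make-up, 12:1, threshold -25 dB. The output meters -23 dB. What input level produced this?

That's 2 dB above the -25 dB threshold.
Undo the ratio: input overshoot = 2 × 12 = 24 dB, giving input = -1 dB.

-1 dB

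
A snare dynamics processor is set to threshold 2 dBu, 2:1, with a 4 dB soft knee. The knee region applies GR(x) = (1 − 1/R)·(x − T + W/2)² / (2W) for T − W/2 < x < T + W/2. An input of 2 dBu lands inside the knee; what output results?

1.75 dBu

x − T + W/2 = 2 − 2 + 2 = 2.
GR = (1 − 1/2) × 2² / 8 = 0.5 × 4 / 8 = 0.25 dB.
Output = 2 − 0.25 = 1.75 dBu.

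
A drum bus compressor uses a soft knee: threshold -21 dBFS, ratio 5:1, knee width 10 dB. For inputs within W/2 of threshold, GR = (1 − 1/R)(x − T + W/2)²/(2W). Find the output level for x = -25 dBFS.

x − T + W/2 = -25 − (-21) + 5 = 1.
GR = (1 − 1/5) × 1² / 20 = 0.8 × 1 / 20 = 0.04 dB.
Output = -25 − 0.04 = -25.04 dBFS.

-25.04 dBFS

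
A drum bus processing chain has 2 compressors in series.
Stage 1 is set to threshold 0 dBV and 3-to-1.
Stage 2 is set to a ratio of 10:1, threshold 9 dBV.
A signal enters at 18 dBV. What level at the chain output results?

6 dBV

Stage 1: 18 dBV is 18 dB over 0 dBV; at 3:1 that becomes 6 dB over, giving 6 dBV.
Stage 2: 6 dBV is at or below the 9 dBV threshold — no compression; output 6 dBV.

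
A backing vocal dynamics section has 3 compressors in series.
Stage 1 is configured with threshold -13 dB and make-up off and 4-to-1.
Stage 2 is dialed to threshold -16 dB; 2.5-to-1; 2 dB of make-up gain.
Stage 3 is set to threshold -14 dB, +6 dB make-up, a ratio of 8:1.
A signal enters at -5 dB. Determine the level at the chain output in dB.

Stage 1: 8 dB above -13 dB, reduced 4:1 to 2 dB above → -11 dB.
Stage 2: 5 dB above -16 dB, reduced 2.5:1 to 2 dB above → -14 dB; +2 dB make-up → -12 dB.
Stage 3: -12 dB is 2 dB over -14 dB; at 8:1 that becomes 0.25 dB over, giving -13.75 dB; +6 dB make-up → -7.75 dB.

-7.75 dB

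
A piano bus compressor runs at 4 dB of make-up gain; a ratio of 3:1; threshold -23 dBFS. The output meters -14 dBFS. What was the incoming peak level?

-8 dBFS

Remove make-up: -14 − 4 = -18 dBFS.
Post-compression overshoot = -18 − (-23) = 5 dB.
Input overshoot = R × output overshoot = 15 dB → input = -23 + 15 = -8 dBFS.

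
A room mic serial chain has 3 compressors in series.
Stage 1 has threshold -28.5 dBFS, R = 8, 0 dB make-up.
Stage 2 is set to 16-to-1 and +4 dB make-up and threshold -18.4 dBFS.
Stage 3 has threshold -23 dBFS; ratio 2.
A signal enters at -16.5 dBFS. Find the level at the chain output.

Stage 1: -16.5 dBFS is 12 dB over -28.5 dBFS; at 8:1 that becomes 1.5 dB over, giving -27 dBFS.
Stage 2: -27 dBFS is at or below the -18.4 dBFS threshold — no compression; make-up brings it to -23 dBFS.
Stage 3: -23 dBFS is at or below the -23 dBFS threshold — no compression; output -23 dBFS.

-23 dBFS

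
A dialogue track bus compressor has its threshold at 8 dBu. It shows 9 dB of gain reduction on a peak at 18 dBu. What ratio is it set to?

10:1

Input overshoot = 18 − 8 = 10 dB.
Output overshoot = 10 − 9 = 1 dB.
Ratio = input overshoot / output overshoot = 10 / 1 = 10.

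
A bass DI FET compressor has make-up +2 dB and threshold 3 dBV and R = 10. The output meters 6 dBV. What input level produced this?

13 dBV

Remove make-up: 6 − 2 = 4 dBV.
Post-compression overshoot = 4 − 3 = 1 dB.
Input overshoot = R × output overshoot = 10 dB → input = 3 + 10 = 13 dBV.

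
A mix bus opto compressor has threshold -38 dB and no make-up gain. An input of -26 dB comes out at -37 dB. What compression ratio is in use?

12:1

Input overshoot = -26 − (-38) = 12 dB; output overshoot = -37 − (-38) = 1 dB.
Ratio = 12 / 1 = 12.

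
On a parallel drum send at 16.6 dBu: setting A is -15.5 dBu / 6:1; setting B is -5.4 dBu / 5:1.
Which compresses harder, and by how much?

A, by 9.15 dB

A: 32.1 dB over, compressed to 5.35 dB over, so 26.75 dB of GR.
B: 22 dB over, compressed to 4.4 dB over, so 17.6 dB of GR.
A reduces 9.15 dB more.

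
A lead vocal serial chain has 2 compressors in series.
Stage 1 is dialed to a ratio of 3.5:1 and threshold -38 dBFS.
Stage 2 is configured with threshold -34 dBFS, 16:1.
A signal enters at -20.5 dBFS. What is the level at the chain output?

-33.9375 dBFS

Stage 1: overshoot 17.5 dB → 17.5/3.5 = 5 dB → -33 dBFS.
Stage 2: overshoot 1 dB → 1/16 = 0.0625 dB → -33.9375 dBFS.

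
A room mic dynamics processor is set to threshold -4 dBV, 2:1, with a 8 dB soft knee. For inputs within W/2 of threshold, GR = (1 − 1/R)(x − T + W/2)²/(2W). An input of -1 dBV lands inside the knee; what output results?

-2.53125 dBV

x − T + W/2 = -1 − (-4) + 4 = 7.
GR = (1 − 1/2) × 7² / 16 = 0.5 × 49 / 16 = 1.53125 dB.
Output = -1 − 1.53125 = -2.53125 dBV.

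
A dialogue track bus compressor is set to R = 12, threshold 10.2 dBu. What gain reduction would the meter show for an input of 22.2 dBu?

22.2 dBu exceeds the threshold by 12 dB.
At 12:1, output sits 12/12 = 1 dB above threshold.
GR = overshoot in − overshoot out = 12 − 1 = 11 dB.

11 dB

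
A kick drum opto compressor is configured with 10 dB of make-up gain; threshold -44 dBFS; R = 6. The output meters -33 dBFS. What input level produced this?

-38 dBFS

Remove make-up: -33 − 10 = -43 dBFS.
Post-compression overshoot = -43 − (-44) = 1 dB.
Input overshoot = R × output overshoot = 6 dB → input = -44 + 6 = -38 dBFS.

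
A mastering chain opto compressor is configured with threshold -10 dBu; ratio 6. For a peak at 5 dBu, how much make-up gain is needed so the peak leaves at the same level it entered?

Overshoot 15 dB → 15/6 = 2.5 dB after compression, so the compressed level is -10 + 2.5 = -7.5 dBu.
Make-up = target − compressed = 5 − (-7.5) = 12.5 dB.

12.5 dB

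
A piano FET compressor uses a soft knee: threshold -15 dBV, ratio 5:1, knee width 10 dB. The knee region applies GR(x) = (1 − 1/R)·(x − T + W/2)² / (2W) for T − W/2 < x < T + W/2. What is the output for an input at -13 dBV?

x − T + W/2 = -13 − (-15) + 5 = 7.
GR = (1 − 1/5) × 7² / 20 = 0.8 × 49 / 20 = 1.96 dB.
Output = -13 − 1.96 = -14.96 dBV.

-14.96 dBV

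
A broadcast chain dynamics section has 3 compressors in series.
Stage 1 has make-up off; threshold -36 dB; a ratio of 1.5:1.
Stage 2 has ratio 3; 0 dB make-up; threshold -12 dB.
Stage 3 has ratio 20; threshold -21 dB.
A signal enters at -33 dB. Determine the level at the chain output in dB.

-34 dB

Stage 1: -33 dB is 3 dB over -36 dB; at 1.5:1 that becomes 2 dB over, giving -34 dB.
Stage 2: below threshold (-34 ≤ -12); passes unchanged; output -34 dB.
Stage 3: -34 dB ≤ -21 dB, so stage 3 doesn't engage; output -34 dB.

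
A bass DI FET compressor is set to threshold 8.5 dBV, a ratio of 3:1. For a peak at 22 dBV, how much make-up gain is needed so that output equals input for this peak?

The peak compresses to 8.5 + 13.5/3 = 13 dBV.
To reach 22 dBV requires 22 − 13 = 9 dB of make-up.

9 dB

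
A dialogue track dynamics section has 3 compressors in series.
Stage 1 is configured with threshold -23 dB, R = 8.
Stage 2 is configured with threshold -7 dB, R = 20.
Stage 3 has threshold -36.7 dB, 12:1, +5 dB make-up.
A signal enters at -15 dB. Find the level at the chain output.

-30.475 dB

Stage 1: -15 dB is 8 dB over -23 dB; at 8:1 that becomes 1 dB over, giving -22 dB.
Stage 2: -22 dB is at or below the -7 dB threshold — no compression; output -22 dB.
Stage 3: 14.7 dB above -36.7 dB, reduced 12:1 to 1.225 dB above → -35.475 dB; +5 dB make-up → -30.475 dB.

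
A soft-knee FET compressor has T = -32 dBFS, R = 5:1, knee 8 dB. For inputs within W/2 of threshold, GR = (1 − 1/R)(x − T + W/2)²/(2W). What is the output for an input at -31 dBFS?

-32.25 dBFS

x − T + W/2 = -31 − (-32) + 4 = 5.
GR = (1 − 1/5) × 5² / 16 = 0.8 × 25 / 16 = 1.25 dB.
Output = -31 − 1.25 = -32.25 dBFS.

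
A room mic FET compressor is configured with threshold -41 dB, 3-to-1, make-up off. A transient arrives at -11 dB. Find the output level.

-11 dB sits 30 dB over threshold.
The 30 dB excess becomes 10 dB after 3:1 reduction.
So the level is -41 + 10 = -31 dB.

-31 dB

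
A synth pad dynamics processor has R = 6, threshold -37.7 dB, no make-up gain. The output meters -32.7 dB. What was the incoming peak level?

Post-compression overshoot = -32.7 − (-37.7) = 5 dB.
Before 6:1 compression the overshoot was 5 × 6 = 30 dB, so input = -37.7 + 30 = -7.7 dB.

-7.7 dB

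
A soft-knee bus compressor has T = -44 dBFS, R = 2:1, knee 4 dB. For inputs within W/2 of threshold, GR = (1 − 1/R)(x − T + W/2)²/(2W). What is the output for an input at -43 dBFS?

x − T + W/2 = -43 − (-44) + 2 = 3.
GR = (1 − 1/2) × 3² / 8 = 0.5 × 9 / 8 = 0.5625 dB.
Output = -43 − 0.5625 = -43.5625 dBFS.

-43.5625 dBFS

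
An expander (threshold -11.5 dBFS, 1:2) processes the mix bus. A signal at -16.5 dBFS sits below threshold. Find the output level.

-21.5 dBFS

Below threshold, a 1:2 expander applies gain = (2−1)×(T − x) of attenuation.
(2−1) × 5 = 5 dB, so output = -16.5 − 5 = -21.5 dBFS.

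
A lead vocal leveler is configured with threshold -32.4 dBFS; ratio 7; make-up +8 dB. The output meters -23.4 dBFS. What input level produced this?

Before make-up, the level was -23.4 − 8 = -31.4 dBFS.
Post-compression overshoot = -31.4 − (-32.4) = 1 dB.
Before 7:1 compression the overshoot was 1 × 7 = 7 dB, so input = -32.4 + 7 = -25.4 dBFS.

-25.4 dBFS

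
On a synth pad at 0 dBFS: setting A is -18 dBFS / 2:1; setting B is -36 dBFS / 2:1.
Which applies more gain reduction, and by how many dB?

A: overshoot 18 dB → output overshoot 9 dB → GR 9 dB.
B: overshoot 36 dB → output overshoot 18 dB → GR 18 dB.
B reduces 9 dB more.

B, by 9 dB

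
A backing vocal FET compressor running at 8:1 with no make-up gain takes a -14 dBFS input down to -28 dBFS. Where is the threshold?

-30 dBFS

Let T be the threshold. Output overshoot = (input overshoot)/R, so -28 − T = (-14 − T)/8.
8·(-28 − T) = -14 − T → 7·T = -224 − (-14) = -210.
T = -210/7 = -30 dBFS.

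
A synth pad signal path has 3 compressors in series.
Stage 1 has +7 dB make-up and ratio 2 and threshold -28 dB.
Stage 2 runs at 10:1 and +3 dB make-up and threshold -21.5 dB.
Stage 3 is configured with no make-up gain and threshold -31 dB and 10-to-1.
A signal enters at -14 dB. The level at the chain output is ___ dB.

-29.675 dB

Stage 1: -14 dB is 14 dB over -28 dB; at 2:1 that becomes 7 dB over, giving -21 dB; +7 dB make-up → -14 dB.
Stage 2: overshoot 7.5 dB → 7.5/10 = 0.75 dB → -20.75 dB; +3 dB make-up → -17.75 dB.
Stage 3: -17.75 dB is 13.25 dB over -31 dB; at 10:1 that becomes 1.325 dB over, giving -29.675 dB.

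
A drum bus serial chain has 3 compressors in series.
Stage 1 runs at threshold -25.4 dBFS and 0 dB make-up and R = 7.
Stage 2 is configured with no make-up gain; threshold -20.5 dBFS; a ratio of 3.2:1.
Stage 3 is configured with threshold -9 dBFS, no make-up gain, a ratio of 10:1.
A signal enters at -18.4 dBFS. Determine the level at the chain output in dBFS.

Stage 1: overshoot 7 dB → 7/7 = 1 dB → -24.4 dBFS.
Stage 2: -24.4 dBFS ≤ -20.5 dBFS, so stage 2 doesn't engage; output -24.4 dBFS.
Stage 3: below threshold (-24.4 ≤ -9); passes unchanged; output -24.4 dBFS.

-24.4 dBFS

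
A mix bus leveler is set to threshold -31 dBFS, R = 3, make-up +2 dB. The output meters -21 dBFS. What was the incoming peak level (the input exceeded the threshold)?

-7 dBFS

Before make-up, the level was -21 − 2 = -23 dBFS.
The compressed level sits -23 − (-31) = 8 dB over threshold.
Input overshoot = R × output overshoot = 24 dB → input = -31 + 24 = -7 dBFS.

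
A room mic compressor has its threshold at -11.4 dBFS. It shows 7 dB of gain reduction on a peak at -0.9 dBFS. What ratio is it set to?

Input overshoot = -0.9 − (-11.4) = 10.5 dB.
Output overshoot = 10.5 − 7 = 3.5 dB.
Ratio = input overshoot / output overshoot = 10.5 / 3.5 = 3.

3:1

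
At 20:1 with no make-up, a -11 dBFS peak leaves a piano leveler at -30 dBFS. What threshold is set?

-31 dBFS

Input is 20 dB above T (since output overshoot × R = input overshoot: (-30 − T)·20 = -11 − T gives T = -31 dBFS).
Check: -31 + (-11 − (-31))/20 = -31 + 1 = -30 dBFS. ✓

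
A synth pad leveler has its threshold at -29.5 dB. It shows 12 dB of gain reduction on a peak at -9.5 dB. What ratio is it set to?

2.5:1

Input overshoot = -9.5 − (-29.5) = 20 dB.
Output overshoot = 20 − 12 = 8 dB.
Ratio = input overshoot / output overshoot = 20 / 8 = 2.5.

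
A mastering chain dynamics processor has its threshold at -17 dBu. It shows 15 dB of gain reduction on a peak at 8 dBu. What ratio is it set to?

Input overshoot = 8 − (-17) = 25 dB.
Output overshoot = 25 − 15 = 10 dB.
Ratio = input overshoot / output overshoot = 25 / 10 = 2.5.

2.5:1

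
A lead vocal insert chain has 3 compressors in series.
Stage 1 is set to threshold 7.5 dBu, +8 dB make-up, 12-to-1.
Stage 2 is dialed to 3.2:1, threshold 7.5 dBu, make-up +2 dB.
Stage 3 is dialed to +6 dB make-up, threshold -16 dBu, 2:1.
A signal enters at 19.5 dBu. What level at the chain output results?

Stage 1: 12 dB above 7.5 dBu, reduced 12:1 to 1 dB above → 8.5 dBu; +8 dB make-up → 16.5 dBu.
Stage 2: 16.5 dBu is 9 dB over 7.5 dBu; at 3.2:1 that becomes 2.8125 dB over, giving 10.3125 dBu; +2 dB make-up → 12.3125 dBu.
Stage 3: overshoot 28.3125 dB → 28.3125/2 = 14.15625 dB → -1.84375 dBu; +6 dB make-up → 4.15625 dBu.

4.15625 dBu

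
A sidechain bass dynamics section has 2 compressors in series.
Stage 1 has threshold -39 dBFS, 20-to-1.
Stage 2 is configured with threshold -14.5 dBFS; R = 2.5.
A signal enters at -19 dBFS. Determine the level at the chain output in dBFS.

Stage 1: -19 dBFS is 20 dB over -39 dBFS; at 20:1 that becomes 1 dB over, giving -38 dBFS.
Stage 2: -38 dBFS is at or below the -14.5 dBFS threshold — no compression; output -38 dBFS.

-38 dBFS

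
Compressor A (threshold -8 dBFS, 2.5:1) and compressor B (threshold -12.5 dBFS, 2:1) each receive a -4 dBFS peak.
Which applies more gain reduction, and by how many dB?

A: 4 dB over, compressed to 1.6 dB over, so 2.4 dB of GR.
B: 8.5 dB over, compressed to 4.25 dB over, so 4.25 dB of GR.
Difference: 1.85 dB in favour of B.

B, by 1.85 dB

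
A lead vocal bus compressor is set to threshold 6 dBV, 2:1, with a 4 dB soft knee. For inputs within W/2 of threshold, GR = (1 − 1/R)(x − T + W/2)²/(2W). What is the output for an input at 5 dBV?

4.9375 dBV

x − T + W/2 = 5 − 6 + 2 = 1.
GR = (1 − 1/2) × 1² / 8 = 0.5 × 1 / 8 = 0.0625 dB.
Output = 5 − 0.0625 = 4.9375 dBV.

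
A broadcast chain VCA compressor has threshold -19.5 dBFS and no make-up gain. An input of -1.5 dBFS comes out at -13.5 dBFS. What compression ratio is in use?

3:1

Input overshoot = -1.5 − (-19.5) = 18 dB; output overshoot = -13.5 − (-19.5) = 6 dB.
Ratio = 18 / 6 = 3.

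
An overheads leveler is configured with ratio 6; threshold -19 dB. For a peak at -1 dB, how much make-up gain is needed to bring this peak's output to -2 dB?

14 dB

Without make-up, output = threshold + overshoot/6 = -19 + 3 = -16 dB.
Gap to target: 14 dB.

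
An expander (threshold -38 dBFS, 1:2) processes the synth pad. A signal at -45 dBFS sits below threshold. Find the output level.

-52 dBFS

Undershoot = (-38) − (-45) = 7 dB.
At 1:2, that expands to 14 dB under threshold.
Output = -38 − 14 = -52 dBFS.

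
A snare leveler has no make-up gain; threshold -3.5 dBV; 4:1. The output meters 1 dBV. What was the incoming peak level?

14.5 dBV

The compressed level sits 1 − (-3.5) = 4.5 dB over threshold.
Before 4:1 compression the overshoot was 4.5 × 4 = 18 dB, so input = -3.5 + 18 = 14.5 dBV.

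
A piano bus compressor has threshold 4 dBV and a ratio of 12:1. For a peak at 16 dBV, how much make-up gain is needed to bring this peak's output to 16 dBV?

The peak compresses to 4 + 12/12 = 5 dBV.
To reach 16 dBV requires 16 − 5 = 11 dB of make-up.

11 dB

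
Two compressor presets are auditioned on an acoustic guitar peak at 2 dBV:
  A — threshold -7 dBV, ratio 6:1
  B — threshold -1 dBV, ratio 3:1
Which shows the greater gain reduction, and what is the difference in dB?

A, by 5.5 dB

A: overshoot 9 dB → output overshoot 1.5 dB → GR 7.5 dB.
B: overshoot 3 dB → output overshoot 1 dB → GR 2 dB.
A applies 5.5 dB more gain reduction.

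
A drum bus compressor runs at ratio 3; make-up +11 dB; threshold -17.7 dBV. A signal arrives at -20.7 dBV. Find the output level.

-9.7 dBV

-20.7 dBV is 3 dB below the -17.7 dBV threshold, so no gain reduction is applied.
Make-up gain adds 11 dB: -20.7 + 11 = -9.7 dBV.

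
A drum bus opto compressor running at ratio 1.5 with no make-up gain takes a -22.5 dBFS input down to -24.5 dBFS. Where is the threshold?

Let T be the threshold. Output overshoot = (input overshoot)/R, so -24.5 − T = (-22.5 − T)/1.5.
1.5·(-24.5 − T) = -22.5 − T → 0.5·T = -36.75 − (-22.5) = -14.25.
T = -14.25/0.5 = -28.5 dBFS.

-28.5 dBFS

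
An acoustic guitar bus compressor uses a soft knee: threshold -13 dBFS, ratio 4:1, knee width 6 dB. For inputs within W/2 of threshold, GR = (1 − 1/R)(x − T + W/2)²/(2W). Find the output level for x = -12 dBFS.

-13 dBFS

x − T + W/2 = -12 − (-13) + 3 = 4.
GR = (1 − 1/4) × 4² / 12 = 0.75 × 16 / 12 = 1 dB.
Output = -12 − 1 = -13 dBFS.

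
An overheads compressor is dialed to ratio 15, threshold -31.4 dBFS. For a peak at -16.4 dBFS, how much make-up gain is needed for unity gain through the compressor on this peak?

The peak compresses to -31.4 + 15/15 = -30.4 dBFS.
To reach -16.4 dBFS requires -16.4 − (-30.4) = 14 dB of make-up.

14 dB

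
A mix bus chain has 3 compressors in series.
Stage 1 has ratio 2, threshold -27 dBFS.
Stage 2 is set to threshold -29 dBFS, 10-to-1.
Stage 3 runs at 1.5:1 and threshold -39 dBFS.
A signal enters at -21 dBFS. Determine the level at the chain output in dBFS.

-32 dBFS

Stage 1: -21 dBFS is 6 dB over -27 dBFS; at 2:1 that becomes 3 dB over, giving -24 dBFS.
Stage 2: overshoot 5 dB → 5/10 = 0.5 dB → -28.5 dBFS.
Stage 3: -28.5 dBFS is 10.5 dB over -39 dBFS; at 1.5:1 that becomes 7 dB over, giving -32 dBFS.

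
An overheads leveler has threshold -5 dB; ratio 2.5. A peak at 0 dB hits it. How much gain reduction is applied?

Overshoot = 0 − (-5) = 5 dB.
A 2.5:1 ratio leaves 2 dB of that excess.
So the signal is attenuated by 5 − 2 = 3 dB.

3 dB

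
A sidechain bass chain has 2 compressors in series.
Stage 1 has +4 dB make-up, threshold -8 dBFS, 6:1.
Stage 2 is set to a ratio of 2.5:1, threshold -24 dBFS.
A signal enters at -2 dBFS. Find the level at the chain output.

Stage 1: overshoot 6 dB → 6/6 = 1 dB → -7 dBFS; +4 dB make-up → -3 dBFS.
Stage 2: -3 dBFS is 21 dB over -24 dBFS; at 2.5:1 that becomes 8.4 dB over, giving -15.6 dBFS.

-15.6 dBFS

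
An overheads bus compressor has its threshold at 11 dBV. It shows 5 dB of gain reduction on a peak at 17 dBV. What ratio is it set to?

Input overshoot = 17 − 11 = 6 dB.
Output overshoot = 6 − 5 = 1 dB.
Ratio = input overshoot / output overshoot = 6 / 1 = 6.

6:1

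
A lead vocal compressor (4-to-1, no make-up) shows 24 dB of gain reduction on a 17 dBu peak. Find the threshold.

Gain reduction = 17 − (-7) = 24 dB; output overshoot = GR / (R − 1) = 24 / 3 = 8 dB.
Threshold = output − output overshoot = -7 − 8 = -15 dBu.

-15 dBu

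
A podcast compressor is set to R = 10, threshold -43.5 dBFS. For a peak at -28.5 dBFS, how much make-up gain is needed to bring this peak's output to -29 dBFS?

13 dB

Overshoot 15 dB → 15/10 = 1.5 dB after compression, so the compressed level is -43.5 + 1.5 = -42 dBFS.
Make-up = target − compressed = -29 − (-42) = 13 dB.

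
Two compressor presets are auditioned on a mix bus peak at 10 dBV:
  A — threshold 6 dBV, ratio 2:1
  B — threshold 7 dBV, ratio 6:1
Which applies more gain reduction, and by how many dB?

A: GR = 4 − 4/2 = 2 dB.
B: GR = 3 − 3/6 = 2.5 dB.
B applies 0.5 dB more gain reduction.

B, by 0.5 dB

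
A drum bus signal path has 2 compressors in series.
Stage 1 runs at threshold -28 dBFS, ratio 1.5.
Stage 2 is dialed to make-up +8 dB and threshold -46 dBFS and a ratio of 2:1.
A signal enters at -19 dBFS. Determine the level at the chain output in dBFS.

Stage 1: overshoot 9 dB → 9/1.5 = 6 dB → -22 dBFS.
Stage 2: 24 dB above -46 dBFS, reduced 2:1 to 12 dB above → -34 dBFS; +8 dB make-up → -26 dBFS.

-26 dBFS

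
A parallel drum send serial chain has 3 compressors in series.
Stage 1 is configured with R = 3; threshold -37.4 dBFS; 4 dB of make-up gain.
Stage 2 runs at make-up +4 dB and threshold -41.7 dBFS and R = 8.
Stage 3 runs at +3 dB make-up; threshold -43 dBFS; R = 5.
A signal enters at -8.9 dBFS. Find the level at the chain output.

Stage 1: overshoot 28.5 dB → 28.5/3 = 9.5 dB → -27.9 dBFS; +4 dB make-up → -23.9 dBFS.
Stage 2: -23.9 dBFS is 17.8 dB over -41.7 dBFS; at 8:1 that becomes 2.225 dB over, giving -39.475 dBFS; +4 dB make-up → -35.475 dBFS.
Stage 3: -35.475 dBFS is 7.525 dB over -43 dBFS; at 5:1 that becomes 1.505 dB over, giving -41.495 dBFS; +3 dB make-up → -38.495 dBFS.

-38.495 dBFS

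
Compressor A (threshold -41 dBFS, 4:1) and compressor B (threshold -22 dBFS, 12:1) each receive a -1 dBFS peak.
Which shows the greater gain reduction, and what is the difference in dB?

A: overshoot 40 dB → output overshoot 10 dB → GR 30 dB.
B: overshoot 21 dB → output overshoot 1.75 dB → GR 19.25 dB.
Difference: 10.75 dB in favour of A.

A, by 10.75 dB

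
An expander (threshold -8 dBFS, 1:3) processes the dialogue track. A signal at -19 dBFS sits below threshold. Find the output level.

The input is 11 dB below the -8 dBFS threshold.
A 1:3 expander multiplies undershoot by 3: 11 × 3 = 33 dB below threshold.
Output = -8 − 33 = -41 dBFS.

-41 dBFS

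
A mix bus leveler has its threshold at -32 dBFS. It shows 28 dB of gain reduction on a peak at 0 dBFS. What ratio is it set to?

Input overshoot = 0 − (-32) = 32 dB.
Output overshoot = 32 − 28 = 4 dB.
Ratio = input overshoot / output overshoot = 32 / 4 = 8.

8:1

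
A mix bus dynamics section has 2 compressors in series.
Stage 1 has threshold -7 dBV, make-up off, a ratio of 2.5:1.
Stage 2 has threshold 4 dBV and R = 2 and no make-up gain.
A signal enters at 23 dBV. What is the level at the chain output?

Stage 1: 30 dB above -7 dBV, reduced 2.5:1 to 12 dB above → 5 dBV.
Stage 2: 5 dBV is 1 dB over 4 dBV; at 2:1 that becomes 0.5 dB over, giving 4.5 dBV.

4.5 dBV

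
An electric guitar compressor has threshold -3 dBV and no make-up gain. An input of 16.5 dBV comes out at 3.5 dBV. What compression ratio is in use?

Input overshoot = 16.5 − (-3) = 19.5 dB; output overshoot = 3.5 − (-3) = 6.5 dB.
Ratio = 19.5 / 6.5 = 3.

3:1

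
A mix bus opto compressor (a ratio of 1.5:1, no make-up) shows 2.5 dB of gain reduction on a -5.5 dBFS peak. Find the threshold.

Let T be the threshold. Output overshoot = (input overshoot)/R, so -8 − T = (-5.5 − T)/1.5.
1.5·(-8 − T) = -5.5 − T → 0.5·T = -12 − (-5.5) = -6.5.
T = -6.5/0.5 = -13 dBFS.

-13 dBFS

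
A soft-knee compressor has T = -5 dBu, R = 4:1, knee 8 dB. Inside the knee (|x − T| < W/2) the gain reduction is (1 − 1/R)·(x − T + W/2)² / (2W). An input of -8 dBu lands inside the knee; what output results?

x − T + W/2 = -8 − (-5) + 4 = 1.
GR = (1 − 1/4) × 1² / 16 = 0.75 × 1 / 16 = 0.046875 dB.
Output = -8 − 0.046875 = -8.046875 dBu.

-8.046875 dBu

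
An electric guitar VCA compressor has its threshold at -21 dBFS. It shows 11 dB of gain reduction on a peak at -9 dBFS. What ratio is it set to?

12:1

Input overshoot = -9 − (-21) = 12 dB.
Output overshoot = 12 − 11 = 1 dB.
Ratio = input overshoot / output overshoot = 12 / 1 = 12.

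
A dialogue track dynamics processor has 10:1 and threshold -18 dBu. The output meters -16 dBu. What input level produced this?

2 dBu

The compressed level sits -16 − (-18) = 2 dB over threshold.
Input overshoot = R × output overshoot = 20 dB → input = -18 + 20 = 2 dBu.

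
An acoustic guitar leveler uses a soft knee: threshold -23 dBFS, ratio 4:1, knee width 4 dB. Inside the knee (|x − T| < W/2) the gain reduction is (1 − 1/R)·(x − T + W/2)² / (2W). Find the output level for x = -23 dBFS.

-23.375 dBFS

x − T + W/2 = -23 − (-23) + 2 = 2.
GR = (1 − 1/4) × 2² / 8 = 0.75 × 4 / 8 = 0.375 dB.
Output = -23 − 0.375 = -23.375 dBFS.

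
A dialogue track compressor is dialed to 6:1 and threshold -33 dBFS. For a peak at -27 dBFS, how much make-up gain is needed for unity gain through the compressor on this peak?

5 dB

Overshoot 6 dB → 6/6 = 1 dB after compression, so the compressed level is -33 + 1 = -32 dBFS.
Make-up = target − compressed = -27 − (-32) = 5 dB.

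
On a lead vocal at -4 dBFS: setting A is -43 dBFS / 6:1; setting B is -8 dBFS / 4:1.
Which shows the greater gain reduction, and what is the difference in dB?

A, by 29.5 dB

A: GR = 39 − 39/6 = 32.5 dB.
B: GR = 4 − 4/4 = 3 dB.
A applies 29.5 dB more gain reduction.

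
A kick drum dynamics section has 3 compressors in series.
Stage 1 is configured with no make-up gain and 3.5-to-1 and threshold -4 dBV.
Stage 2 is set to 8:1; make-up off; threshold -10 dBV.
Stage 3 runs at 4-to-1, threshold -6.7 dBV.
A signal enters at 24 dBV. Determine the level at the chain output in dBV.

-8.25 dBV

Stage 1: overshoot 28 dB → 28/3.5 = 8 dB → 4 dBV.
Stage 2: overshoot 14 dB → 14/8 = 1.75 dB → -8.25 dBV.
Stage 3: -8.25 dBV is at or below the -6.7 dBV threshold — no compression; output -8.25 dBV.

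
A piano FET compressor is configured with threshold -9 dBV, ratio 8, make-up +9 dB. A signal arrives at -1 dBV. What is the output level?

1 dBV

Overshoot: -1 − (-9) = 8 dB.
The 8 dB excess becomes 1 dB after 8:1 reduction.
Output = -9 + 1 = -8 dBV; make-up adds 9 dB, giving 1 dBV.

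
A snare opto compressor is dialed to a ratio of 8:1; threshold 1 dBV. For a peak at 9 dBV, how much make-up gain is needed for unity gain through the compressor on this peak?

The peak compresses to 1 + 8/8 = 2 dBV.
To reach 9 dBV requires 9 − 2 = 7 dB of make-up.

7 dB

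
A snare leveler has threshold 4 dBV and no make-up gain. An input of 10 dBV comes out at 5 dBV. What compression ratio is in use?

Input overshoot = 10 − 4 = 6 dB; output overshoot = 5 − 4 = 1 dB.
Ratio = 6 / 1 = 6.

6:1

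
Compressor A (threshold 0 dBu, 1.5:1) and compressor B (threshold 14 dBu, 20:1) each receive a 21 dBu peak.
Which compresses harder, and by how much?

A: 21 dB over, compressed to 14 dB over, so 7 dB of GR.
B: 7 dB over, compressed to 0.35 dB over, so 6.65 dB of GR.
A reduces 0.35 dB more.

A, by 0.35 dB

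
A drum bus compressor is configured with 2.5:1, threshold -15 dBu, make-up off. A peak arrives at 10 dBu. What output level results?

-5 dBu

10 dBu sits 25 dB over threshold.
The 25 dB excess becomes 10 dB after 2.5:1 reduction.
So the level is -15 + 10 = -5 dBu.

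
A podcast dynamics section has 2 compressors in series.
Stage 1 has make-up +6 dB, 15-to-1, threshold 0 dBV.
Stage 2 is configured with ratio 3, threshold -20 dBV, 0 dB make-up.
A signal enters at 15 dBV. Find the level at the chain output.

Stage 1: overshoot 15 dB → 15/15 = 1 dB → 1 dBV; +6 dB make-up → 7 dBV.
Stage 2: 7 dBV is 27 dB over -20 dBV; at 3:1 that becomes 9 dB over, giving -11 dBV.

-11 dBV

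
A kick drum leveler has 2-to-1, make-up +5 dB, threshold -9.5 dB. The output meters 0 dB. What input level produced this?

Before make-up, the level was 0 − 5 = -5 dB.
Post-compression overshoot = -5 − (-9.5) = 4.5 dB.
Before 2:1 compression the overshoot was 4.5 × 2 = 9 dB, so input = -9.5 + 9 = -0.5 dB.

-0.5 dB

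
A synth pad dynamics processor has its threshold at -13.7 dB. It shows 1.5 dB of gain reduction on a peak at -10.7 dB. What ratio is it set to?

2:1

Input overshoot = -10.7 − (-13.7) = 3 dB.
Output overshoot = 3 − 1.5 = 1.5 dB.
Ratio = input overshoot / output overshoot = 3 / 1.5 = 2.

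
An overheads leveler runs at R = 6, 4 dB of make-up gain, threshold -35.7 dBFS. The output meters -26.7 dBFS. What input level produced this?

-5.7 dBFS

Remove make-up: -26.7 − 4 = -30.7 dBFS.
Post-compression overshoot = -30.7 − (-35.7) = 5 dB.
Before 6:1 compression the overshoot was 5 × 6 = 30 dB, so input = -35.7 + 30 = -5.7 dBFS.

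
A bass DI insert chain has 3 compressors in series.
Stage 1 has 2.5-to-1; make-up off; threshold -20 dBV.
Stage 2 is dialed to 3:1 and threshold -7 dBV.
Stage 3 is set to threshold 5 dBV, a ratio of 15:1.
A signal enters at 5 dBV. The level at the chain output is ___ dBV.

Stage 1: 5 dBV is 25 dB over -20 dBV; at 2.5:1 that becomes 10 dB over, giving -10 dBV.
Stage 2: -10 dBV ≤ -7 dBV, so stage 2 doesn't engage; output -10 dBV.
Stage 3: -10 dBV ≤ 5 dBV, so stage 3 doesn't engage; output -10 dBV.

-10 dBV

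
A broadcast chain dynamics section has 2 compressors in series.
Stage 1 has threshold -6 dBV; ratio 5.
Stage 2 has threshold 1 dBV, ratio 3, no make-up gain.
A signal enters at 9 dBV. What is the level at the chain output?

-3 dBV

Stage 1: 9 dBV is 15 dB over -6 dBV; at 5:1 that becomes 3 dB over, giving -3 dBV.
Stage 2: -3 dBV ≤ 1 dBV, so stage 2 doesn't engage; output -3 dBV.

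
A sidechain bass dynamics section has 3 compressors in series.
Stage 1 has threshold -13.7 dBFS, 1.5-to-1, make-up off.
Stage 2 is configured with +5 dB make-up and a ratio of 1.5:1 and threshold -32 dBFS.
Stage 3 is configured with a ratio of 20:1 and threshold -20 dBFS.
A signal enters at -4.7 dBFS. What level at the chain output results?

-19.54 dBFS

Stage 1: -4.7 dBFS is 9 dB over -13.7 dBFS; at 1.5:1 that becomes 6 dB over, giving -7.7 dBFS.
Stage 2: overshoot 24.3 dB → 24.3/1.5 = 16.2 dB → -15.8 dBFS; +5 dB make-up → -10.8 dBFS.
Stage 3: overshoot 9.2 dB → 9.2/20 = 0.46 dB → -19.54 dBFS.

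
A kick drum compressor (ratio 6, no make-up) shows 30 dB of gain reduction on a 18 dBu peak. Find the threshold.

-18 dBu

Input is 36 dB above T (since output overshoot × R = input overshoot: (-12 − T)·6 = 18 − T gives T = -18 dBu).
Check: -18 + (18 − (-18))/6 = -18 + 6 = -12 dBu. ✓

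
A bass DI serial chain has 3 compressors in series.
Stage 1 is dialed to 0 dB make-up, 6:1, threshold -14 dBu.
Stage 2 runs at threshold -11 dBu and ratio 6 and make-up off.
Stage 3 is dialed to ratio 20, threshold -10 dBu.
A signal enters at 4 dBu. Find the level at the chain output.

Stage 1: 18 dB above -14 dBu, reduced 6:1 to 3 dB above → -11 dBu.
Stage 2: -11 dBu is at or below the -11 dBu threshold — no compression; output -11 dBu.
Stage 3: below threshold (-11 ≤ -10); passes unchanged; output -11 dBu.

-11 dBu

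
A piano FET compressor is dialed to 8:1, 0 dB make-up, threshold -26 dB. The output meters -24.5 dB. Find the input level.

The compressed level sits -24.5 − (-26) = 1.5 dB over threshold.
Undo the ratio: input overshoot = 1.5 × 8 = 12 dB, giving input = -14 dB.

-14 dB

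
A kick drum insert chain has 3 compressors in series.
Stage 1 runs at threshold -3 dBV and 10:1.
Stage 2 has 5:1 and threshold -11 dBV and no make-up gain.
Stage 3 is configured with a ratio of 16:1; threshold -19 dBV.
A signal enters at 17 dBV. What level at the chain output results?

-18.375 dBV

Stage 1: 17 dBV is 20 dB over -3 dBV; at 10:1 that becomes 2 dB over, giving -1 dBV.
Stage 2: -1 dBV is 10 dB over -11 dBV; at 5:1 that becomes 2 dB over, giving -9 dBV.
Stage 3: -9 dBV is 10 dB over -19 dBV; at 16:1 that becomes 0.625 dB over, giving -18.375 dBV.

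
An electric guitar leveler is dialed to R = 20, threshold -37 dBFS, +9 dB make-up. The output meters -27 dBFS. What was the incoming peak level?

-17 dBFS

Remove make-up: -27 − 9 = -36 dBFS.
Post-compression overshoot = -36 − (-37) = 1 dB.
Input overshoot = R × output overshoot = 20 dB → input = -37 + 20 = -17 dBFS.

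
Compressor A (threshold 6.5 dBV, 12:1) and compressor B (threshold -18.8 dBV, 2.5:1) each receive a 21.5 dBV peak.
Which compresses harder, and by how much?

B, by 10.43 dB

A: overshoot 15 dB → output overshoot 1.25 dB → GR 13.75 dB.
B: overshoot 40.3 dB → output overshoot 16.12 dB → GR 24.18 dB.
B reduces 10.43 dB more.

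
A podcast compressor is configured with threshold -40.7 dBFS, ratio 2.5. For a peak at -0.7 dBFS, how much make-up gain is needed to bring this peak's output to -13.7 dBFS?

11 dB

Without make-up, output = threshold + overshoot/2.5 = -40.7 + 16 = -24.7 dBFS.
Gap to target: 11 dB.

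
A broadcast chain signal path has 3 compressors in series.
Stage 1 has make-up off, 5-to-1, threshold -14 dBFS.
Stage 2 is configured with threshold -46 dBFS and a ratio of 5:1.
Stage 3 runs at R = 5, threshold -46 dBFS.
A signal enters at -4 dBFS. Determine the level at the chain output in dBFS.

Stage 1: -4 dBFS is 10 dB over -14 dBFS; at 5:1 that becomes 2 dB over, giving -12 dBFS.
Stage 2: 34 dB above -46 dBFS, reduced 5:1 to 6.8 dB above → -39.2 dBFS.
Stage 3: -39.2 dBFS is 6.8 dB over -46 dBFS; at 5:1 that becomes 1.36 dB over, giving -44.64 dBFS.

-44.64 dBFS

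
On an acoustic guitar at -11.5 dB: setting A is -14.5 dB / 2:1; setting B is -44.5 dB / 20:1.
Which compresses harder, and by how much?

A: overshoot 3 dB → output overshoot 1.5 dB → GR 1.5 dB.
B: overshoot 33 dB → output overshoot 1.65 dB → GR 31.35 dB.
B applies 29.85 dB more gain reduction.

B, by 29.85 dB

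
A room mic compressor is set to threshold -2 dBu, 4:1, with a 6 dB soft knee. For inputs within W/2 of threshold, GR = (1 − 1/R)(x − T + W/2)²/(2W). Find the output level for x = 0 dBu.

x − T + W/2 = 0 − (-2) + 3 = 5.
GR = (1 − 1/4) × 5² / 12 = 0.75 × 25 / 12 = 1.5625 dB.
Output = 0 − 1.5625 = -1.5625 dBu.

-1.5625 dBu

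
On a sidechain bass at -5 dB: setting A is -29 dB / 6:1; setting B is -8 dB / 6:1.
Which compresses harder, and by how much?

A, by 17.5 dB

A: overshoot 24 dB → output overshoot 4 dB → GR 20 dB.
B: overshoot 3 dB → output overshoot 0.5 dB → GR 2.5 dB.
Difference: 17.5 dB in favour of A.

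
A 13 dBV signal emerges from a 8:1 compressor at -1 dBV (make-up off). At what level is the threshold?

-3 dBV

Gain reduction = 13 − (-1) = 14 dB; output overshoot = GR / (R − 1) = 14 / 7 = 2 dB.
Threshold = output − output overshoot = -1 − 2 = -3 dBV.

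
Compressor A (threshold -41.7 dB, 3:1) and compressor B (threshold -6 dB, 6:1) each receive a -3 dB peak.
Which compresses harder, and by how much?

A, by 23.3 dB

A: GR = 38.7 − 38.7/3 = 25.8 dB.
B: GR = 3 − 3/6 = 2.5 dB.
A reduces 23.3 dB more.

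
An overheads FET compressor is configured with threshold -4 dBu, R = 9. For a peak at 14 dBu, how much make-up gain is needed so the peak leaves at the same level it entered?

16 dB

The peak compresses to -4 + 18/9 = -2 dBu.
To reach 14 dBu requires 14 − (-2) = 16 dB of make-up.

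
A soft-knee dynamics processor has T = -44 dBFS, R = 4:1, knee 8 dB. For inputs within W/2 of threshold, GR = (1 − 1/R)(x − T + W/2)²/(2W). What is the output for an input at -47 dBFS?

-47.046875 dBFS

x − T + W/2 = -47 − (-44) + 4 = 1.
GR = (1 − 1/4) × 1² / 16 = 0.75 × 1 / 16 = 0.046875 dB.
Output = -47 − 0.046875 = -47.046875 dBFS.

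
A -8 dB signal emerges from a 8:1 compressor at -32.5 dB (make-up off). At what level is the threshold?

-36 dB

Input is 28 dB above T (since output overshoot × R = input overshoot: (-32.5 − T)·8 = -8 − T gives T = -36 dB).
Check: -36 + (-8 − (-36))/8 = -36 + 3.5 = -32.5 dB. ✓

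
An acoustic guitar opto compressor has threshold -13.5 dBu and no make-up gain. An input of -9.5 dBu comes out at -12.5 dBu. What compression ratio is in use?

4:1

Input overshoot = -9.5 − (-13.5) = 4 dB; output overshoot = -12.5 − (-13.5) = 1 dB.
Ratio = 4 / 1 = 4.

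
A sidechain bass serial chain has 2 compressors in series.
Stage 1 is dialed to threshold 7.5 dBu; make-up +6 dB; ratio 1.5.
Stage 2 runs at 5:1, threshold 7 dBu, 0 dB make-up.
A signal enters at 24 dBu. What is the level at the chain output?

10.5 dBu

Stage 1: overshoot 16.5 dB → 16.5/1.5 = 11 dB → 18.5 dBu; +6 dB make-up → 24.5 dBu.
Stage 2: 24.5 dBu is 17.5 dB over 7 dBu; at 5:1 that becomes 3.5 dB over, giving 10.5 dBu.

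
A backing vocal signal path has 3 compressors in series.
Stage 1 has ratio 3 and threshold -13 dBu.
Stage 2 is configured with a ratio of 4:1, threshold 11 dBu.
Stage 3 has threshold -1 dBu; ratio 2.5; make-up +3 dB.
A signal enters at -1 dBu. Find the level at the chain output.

-6 dBu

Stage 1: 12 dB above -13 dBu, reduced 3:1 to 4 dB above → -9 dBu.
Stage 2: -9 dBu ≤ 11 dBu, so stage 2 doesn't engage; output -9 dBu.
Stage 3: below threshold (-9 ≤ -1); passes unchanged; make-up brings it to -6 dBu.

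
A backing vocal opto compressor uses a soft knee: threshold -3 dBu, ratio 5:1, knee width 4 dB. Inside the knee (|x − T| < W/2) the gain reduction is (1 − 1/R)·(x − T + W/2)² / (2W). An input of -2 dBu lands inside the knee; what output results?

-2.9 dBu

x − T + W/2 = -2 − (-3) + 2 = 3.
GR = (1 − 1/5) × 3² / 8 = 0.8 × 9 / 8 = 0.9 dB.
Output = -2 − 0.9 = -2.9 dBu.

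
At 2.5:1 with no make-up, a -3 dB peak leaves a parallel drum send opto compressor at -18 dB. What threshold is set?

Input is 25 dB above T (since output overshoot × R = input overshoot: (-18 − T)·2.5 = -3 − T gives T = -28 dB).
Check: -28 + (-3 − (-28))/2.5 = -28 + 10 = -18 dB. ✓

-28 dB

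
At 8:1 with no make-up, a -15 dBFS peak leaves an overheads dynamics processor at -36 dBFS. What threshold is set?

Gain reduction = -15 − (-36) = 21 dB; output overshoot = GR / (R − 1) = 21 / 7 = 3 dB.
Threshold = output − output overshoot = -36 − 3 = -39 dBFS.

-39 dBFS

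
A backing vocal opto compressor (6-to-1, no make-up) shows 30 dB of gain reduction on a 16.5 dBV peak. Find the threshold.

Gain reduction = 16.5 − (-13.5) = 30 dB; output overshoot = GR / (R − 1) = 30 / 5 = 6 dB.
Threshold = output − output overshoot = -13.5 − 6 = -19.5 dBV.

-19.5 dBV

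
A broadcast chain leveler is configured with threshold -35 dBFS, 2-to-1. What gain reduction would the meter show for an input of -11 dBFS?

12 dB

-11 dBFS exceeds the threshold by 24 dB.
At 2:1, output sits 24/2 = 12 dB above threshold.
GR = overshoot in − overshoot out = 24 − 12 = 12 dB.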